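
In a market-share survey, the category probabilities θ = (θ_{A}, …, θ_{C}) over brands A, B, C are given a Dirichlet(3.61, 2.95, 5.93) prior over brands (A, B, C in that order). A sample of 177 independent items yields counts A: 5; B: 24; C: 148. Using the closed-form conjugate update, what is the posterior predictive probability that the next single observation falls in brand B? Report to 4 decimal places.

0.1422

The Dirichlet prior is conjugate to the Multinomial likelihood: each posterior αⱼ = prior αⱼ + observed count nⱼ.
Posterior concentration: (8.61, 26.95, 153.93), total = 189.49.
P(next = B | data) = α_{B}/Σα = 0.1422.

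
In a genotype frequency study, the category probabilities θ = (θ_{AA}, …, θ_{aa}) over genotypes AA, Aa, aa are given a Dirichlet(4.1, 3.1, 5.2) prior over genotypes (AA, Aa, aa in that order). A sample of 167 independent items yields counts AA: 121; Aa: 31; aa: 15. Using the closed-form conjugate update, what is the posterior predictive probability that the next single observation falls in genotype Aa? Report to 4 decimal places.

The Dirichlet prior is conjugate to the Multinomial likelihood: each posterior αⱼ = prior αⱼ + observed count nⱼ.
Posterior concentration: (125.1, 34.1, 20.2), total = 179.4.
P(next = Aa | data) = α_{Aa}/Σα = 0.1901.

0.1901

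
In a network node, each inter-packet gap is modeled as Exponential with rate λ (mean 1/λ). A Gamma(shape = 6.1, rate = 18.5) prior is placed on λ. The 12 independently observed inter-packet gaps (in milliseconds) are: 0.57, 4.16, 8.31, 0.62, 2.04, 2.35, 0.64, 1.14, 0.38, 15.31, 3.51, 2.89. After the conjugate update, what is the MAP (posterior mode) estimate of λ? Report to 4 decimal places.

With a Gamma(shape α, rate β) prior on the exponential rate λ, the posterior after n observations with total T = Σxᵢ is Gamma(α+n, β+T).
Sum of observations T = 41.92 milliseconds; n = 12.
Posterior: Gamma(6.1+12, 18.5+41.92) = Gamma(18.1, 60.42).
Mode = (α−1)/β = 0.2830.

0.2830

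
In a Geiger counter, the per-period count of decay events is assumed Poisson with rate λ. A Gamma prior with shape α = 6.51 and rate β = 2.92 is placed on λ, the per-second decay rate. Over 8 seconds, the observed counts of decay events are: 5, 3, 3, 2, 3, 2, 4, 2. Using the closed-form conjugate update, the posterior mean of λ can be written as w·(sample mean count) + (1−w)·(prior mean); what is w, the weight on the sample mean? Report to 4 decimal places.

With a Gamma(shape α, rate β) prior, the Poisson likelihood is conjugate: the posterior is Gamma(α + ΣXᵢ, β + n).
Posterior mean = (α₀+S)/(β₀+n) = [n/(β₀+n)]·(S/n) + [β₀/(β₀+n)]·(α₀/β₀), so only n and β₀ enter the weight.
Weight on data w = n/(β₀+n) = 8/(2.92+8) = 8/10.92 = 0.7326.

0.7326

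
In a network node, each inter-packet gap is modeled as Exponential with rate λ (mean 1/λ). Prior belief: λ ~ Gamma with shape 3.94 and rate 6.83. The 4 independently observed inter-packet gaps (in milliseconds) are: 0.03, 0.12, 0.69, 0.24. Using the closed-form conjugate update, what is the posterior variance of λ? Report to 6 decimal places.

0.126902

With a Gamma(shape α, rate β) prior on the exponential rate λ, the posterior after n observations with total T = Σxᵢ is Gamma(α+n, β+T).
Sum of observations T = 1.08 milliseconds; n = 4.
Posterior: Gamma(3.94+4, 6.83+1.08) = Gamma(7.94, 7.91).
Var = α/β² = 0.126902.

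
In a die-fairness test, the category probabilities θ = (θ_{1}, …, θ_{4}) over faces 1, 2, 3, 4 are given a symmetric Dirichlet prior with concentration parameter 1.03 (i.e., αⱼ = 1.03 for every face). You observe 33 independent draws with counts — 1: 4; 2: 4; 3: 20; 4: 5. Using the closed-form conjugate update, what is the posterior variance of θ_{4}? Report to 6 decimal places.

The Dirichlet prior is conjugate to the Multinomial likelihood: each posterior αⱼ = prior αⱼ + observed count nⱼ.
Posterior concentration: (5.03, 5.03, 21.03, 6.03), total = 37.12.
Var[θ_j] = α_j(Σα−α_j)/((Σα)²(Σα+1)) = 6.03·31.09/(37.12²·38.12) = 0.003569.

0.003569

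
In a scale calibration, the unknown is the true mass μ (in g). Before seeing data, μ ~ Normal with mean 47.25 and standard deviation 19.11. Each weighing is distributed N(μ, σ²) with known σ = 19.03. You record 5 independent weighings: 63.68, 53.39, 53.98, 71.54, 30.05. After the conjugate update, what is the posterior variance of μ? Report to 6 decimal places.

For Normal data with known variance σ², a Normal(μ₀, σ₀²) prior on μ is conjugate. Posterior precision = 1/σ₀² + n/σ²; posterior mean is the precision-weighted average of μ₀ and x̄.
σ₀² = 19.11² = 365.1921, σ² = 19.03² = 362.1409; σ² + n·σ₀² = 362.1409 + 5·365.1921 = 2188.1014.
Posterior precision = 1/σ₀² + n/σ² = 1/365.1921 + 5/362.1409 = (σ² + n·σ₀²)/(σ₀²σ²) = 2188.1014/(365.1921·362.1409); posterior variance σₙ² = σ₀²σ²/(σ² + n·σ₀²) = 365.1921·362.1409/2188.1014 = 60.440981.

60.440981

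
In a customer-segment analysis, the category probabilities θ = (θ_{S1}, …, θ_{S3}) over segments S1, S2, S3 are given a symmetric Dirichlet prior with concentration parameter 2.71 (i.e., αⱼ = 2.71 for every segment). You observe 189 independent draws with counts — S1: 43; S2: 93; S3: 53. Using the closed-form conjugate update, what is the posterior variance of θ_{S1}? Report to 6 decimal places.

The Dirichlet prior is conjugate to the Multinomial likelihood: each posterior αⱼ = prior αⱼ + observed count nⱼ.
Posterior concentration: (45.71, 95.71, 55.71), total = 197.13.
Var[θ_j] = α_j(Σα−α_j)/((Σα)²(Σα+1)) = 45.71·151.42/(197.13²·198.13) = 0.000899.

0.000899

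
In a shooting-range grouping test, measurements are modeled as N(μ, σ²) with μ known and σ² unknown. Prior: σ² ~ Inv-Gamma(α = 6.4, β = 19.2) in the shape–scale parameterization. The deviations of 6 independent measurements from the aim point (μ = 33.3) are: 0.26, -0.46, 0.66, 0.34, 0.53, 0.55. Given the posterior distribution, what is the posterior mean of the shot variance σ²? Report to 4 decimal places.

With known mean μ and an Inverse-Gamma(α, β) prior on σ², the Normal likelihood is conjugate: posterior is Inv-Gamma(α + n/2, β + Σ(xᵢ−μ)²/2).
Σ(xᵢ−μ)² = (0.26)² + (-0.46)² + (0.66)² + (0.34)² + (0.53)² + (0.55)² = 1.4138.
Posterior: Inv-Gamma(6.4 + 6/2, 19.2 + 1.4138/2) = Inv-Gamma(9.40, 19.90690).
E[σ²|data] = β/(α−1) = 19.90690/8.40 = 2.3699.

2.3699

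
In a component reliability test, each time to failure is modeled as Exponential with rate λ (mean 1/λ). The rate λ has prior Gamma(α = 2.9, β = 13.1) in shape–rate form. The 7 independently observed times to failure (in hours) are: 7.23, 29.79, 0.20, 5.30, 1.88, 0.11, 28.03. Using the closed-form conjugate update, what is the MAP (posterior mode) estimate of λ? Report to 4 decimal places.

0.1039

With a Gamma(shape α, rate β) prior on the exponential rate λ, the posterior after n observations with total T = Σxᵢ is Gamma(α+n, β+T).
Sum of observations T = 72.54 hours; n = 7.
Posterior: Gamma(2.9+7, 13.1+72.54) = Gamma(9.9, 85.64).
Mode = (α−1)/β = 0.1039.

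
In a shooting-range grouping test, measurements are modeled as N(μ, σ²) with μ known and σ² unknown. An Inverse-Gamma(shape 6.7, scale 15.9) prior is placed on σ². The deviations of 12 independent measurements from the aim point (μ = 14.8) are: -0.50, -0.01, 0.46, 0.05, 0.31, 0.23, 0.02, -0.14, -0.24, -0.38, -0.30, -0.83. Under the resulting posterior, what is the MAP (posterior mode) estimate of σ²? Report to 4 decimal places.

With known mean μ and an Inverse-Gamma(α, β) prior on σ², the Normal likelihood is conjugate: posterior is Inv-Gamma(α + n/2, β + Σ(xᵢ−μ)²/2).
Σ(xᵢ−μ)² = (-0.50)² + (-0.01)² + (0.46)² + (0.05)² + (0.31)² + (0.23)² + (0.02)² + (-0.14)² + (-0.24)² + (-0.38)² + (-0.30)² + (-0.83)² = 1.6141.
Posterior: Inv-Gamma(6.7 + 12/2, 15.9 + 1.6141/2) = Inv-Gamma(12.70, 16.70705).
Mode = β/(α+1) = 16.70705/13.70 = 1.2195.

1.2195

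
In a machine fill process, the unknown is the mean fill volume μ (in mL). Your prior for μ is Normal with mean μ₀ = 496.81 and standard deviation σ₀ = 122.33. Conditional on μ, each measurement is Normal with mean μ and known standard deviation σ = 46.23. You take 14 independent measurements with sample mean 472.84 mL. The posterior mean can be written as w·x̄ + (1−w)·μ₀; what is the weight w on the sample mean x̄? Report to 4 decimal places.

0.9899

For Normal data with known variance σ², a Normal(μ₀, σ₀²) prior on μ is conjugate. Posterior precision = 1/σ₀² + n/σ²; posterior mean is the precision-weighted average of μ₀ and x̄.
σ₀² = 122.33² = 14964.6289, σ² = 46.23² = 2137.2129. Prior precision 1/σ₀² = 1/14964.6289; data precision n/σ² = 14/2137.2129.
w = (n/σ²)/(1/σ₀² + n/σ²) = n·σ₀²/(σ² + n·σ₀²) = 14·14964.6289/(2137.2129 + 14·14964.6289) = 209504.8046/211642.0175 = 0.9899.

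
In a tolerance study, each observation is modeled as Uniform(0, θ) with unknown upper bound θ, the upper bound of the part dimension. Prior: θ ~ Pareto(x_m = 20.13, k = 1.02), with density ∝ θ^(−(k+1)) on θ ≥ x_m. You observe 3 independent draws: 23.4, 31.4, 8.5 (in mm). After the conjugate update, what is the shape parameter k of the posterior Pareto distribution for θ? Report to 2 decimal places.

4.02

A Pareto(scale x_m, shape k) prior on the upper bound θ of Uniform(0, θ) is conjugate: posterior is Pareto(max(x_m, max xᵢ), k + n).
Sample maximum = 31.4; prior scale x_m = 20.13 → posterior scale = max = 31.40.
Posterior shape = 1.02 + 3 = 4.02.
Posterior shape k = 4.02.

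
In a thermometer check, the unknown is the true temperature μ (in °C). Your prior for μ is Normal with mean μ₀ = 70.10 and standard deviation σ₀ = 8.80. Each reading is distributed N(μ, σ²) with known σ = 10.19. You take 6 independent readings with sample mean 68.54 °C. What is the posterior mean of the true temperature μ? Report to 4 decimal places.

68.8249

For Normal data with known variance σ², a Normal(μ₀, σ₀²) prior on μ is conjugate. Posterior precision = 1/σ₀² + n/σ²; posterior mean is the precision-weighted average of μ₀ and x̄.
n·x̄ = 6·68.54 = 411.24.
σ₀² = 8.80² = 77.44, σ² = 10.19² = 103.8361; σ² + n·σ₀² = 103.8361 + 6·77.44 = 568.4761.
Posterior mean = (μ₀/σ₀² + n·x̄/σ²)/(1/σ₀² + n/σ²) = (σ²·μ₀ + σ₀²·n·x̄)/(σ² + n·σ₀²) = (103.8361·70.10 + 77.44·411.24)/568.4761 = 39125.33621/568.4761 = 68.8249.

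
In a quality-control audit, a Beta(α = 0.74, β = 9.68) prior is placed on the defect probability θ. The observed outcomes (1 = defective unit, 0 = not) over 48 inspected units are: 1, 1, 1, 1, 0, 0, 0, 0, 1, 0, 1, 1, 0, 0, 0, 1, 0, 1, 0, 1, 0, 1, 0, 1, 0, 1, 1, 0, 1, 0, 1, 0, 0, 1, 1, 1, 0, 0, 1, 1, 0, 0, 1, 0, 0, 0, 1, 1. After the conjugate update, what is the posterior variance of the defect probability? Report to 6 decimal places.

The Beta prior is conjugate to a Binomial/Bernoulli likelihood; the update adds successes to α and failures to β.
Posterior: Beta(α+k, β+n−k) = Beta(0.74+24, 9.68+24) = Beta(24.74, 33.68).
Var = αβ/((α+β)²(α+β+1)) = 24.74·33.68/(58.42²·59.42) = 0.004109.

0.004109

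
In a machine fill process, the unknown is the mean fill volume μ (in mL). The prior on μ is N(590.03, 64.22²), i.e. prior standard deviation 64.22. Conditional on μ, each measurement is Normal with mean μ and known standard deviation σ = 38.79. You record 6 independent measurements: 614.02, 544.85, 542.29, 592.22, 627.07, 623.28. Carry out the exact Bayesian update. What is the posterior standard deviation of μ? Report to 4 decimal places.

For Normal data with known variance σ², a Normal(μ₀, σ₀²) prior on μ is conjugate. Posterior precision = 1/σ₀² + n/σ²; posterior mean is the precision-weighted average of μ₀ and x̄.
σ₀² = 64.22² = 4124.2084, σ² = 38.79² = 1504.6641; σ² + n·σ₀² = 1504.6641 + 6·4124.2084 = 26249.9145.
Posterior precision = 1/σ₀² + n/σ² = 1/4124.2084 + 6/1504.6641 = (σ² + n·σ₀²)/(σ₀²σ²) = 26249.9145/(4124.2084·1504.6641); posterior variance σₙ² = σ₀²σ²/(σ² + n·σ₀²) = 4124.2084·1504.6641/26249.9145 = 236.402611.
Posterior SD = √σₙ² = √(4124.2084·1504.6641/26249.9145) = 15.3754.

15.3754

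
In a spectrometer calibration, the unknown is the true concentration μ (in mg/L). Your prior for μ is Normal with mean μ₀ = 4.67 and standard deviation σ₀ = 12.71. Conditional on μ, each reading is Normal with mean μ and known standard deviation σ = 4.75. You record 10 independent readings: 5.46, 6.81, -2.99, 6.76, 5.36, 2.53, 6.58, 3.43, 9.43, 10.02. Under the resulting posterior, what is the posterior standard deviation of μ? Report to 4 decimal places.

For Normal data with known variance σ², a Normal(μ₀, σ₀²) prior on μ is conjugate. Posterior precision = 1/σ₀² + n/σ²; posterior mean is the precision-weighted average of μ₀ and x̄.
σ₀² = 12.71² = 161.5441, σ² = 4.75² = 22.5625; σ² + n·σ₀² = 22.5625 + 10·161.5441 = 1638.0035.
Posterior precision = 1/σ₀² + n/σ² = 1/161.5441 + 10/22.5625 = (σ² + n·σ₀²)/(σ₀²σ²) = 1638.0035/(161.5441·22.5625); posterior variance σₙ² = σ₀²σ²/(σ² + n·σ₀²) = 161.5441·22.5625/1638.0035 = 2.225172.
Posterior SD = √σₙ² = √(161.5441·22.5625/1638.0035) = 1.4917.

1.4917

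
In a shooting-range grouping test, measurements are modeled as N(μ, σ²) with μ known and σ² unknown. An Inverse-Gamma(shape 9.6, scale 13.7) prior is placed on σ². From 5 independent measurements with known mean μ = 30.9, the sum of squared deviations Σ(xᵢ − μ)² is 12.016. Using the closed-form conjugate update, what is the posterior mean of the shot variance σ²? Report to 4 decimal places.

1.7755

With known mean μ and an Inverse-Gamma(α, β) prior on σ², the Normal likelihood is conjugate: posterior is Inv-Gamma(α + n/2, β + Σ(xᵢ−μ)²/2).
Posterior: Inv-Gamma(9.6 + 5/2, 13.7 + 12.016/2) = Inv-Gamma(12.10, 19.7080).
E[σ²|data] = β/(α−1) = 19.7080/11.10 = 1.7755.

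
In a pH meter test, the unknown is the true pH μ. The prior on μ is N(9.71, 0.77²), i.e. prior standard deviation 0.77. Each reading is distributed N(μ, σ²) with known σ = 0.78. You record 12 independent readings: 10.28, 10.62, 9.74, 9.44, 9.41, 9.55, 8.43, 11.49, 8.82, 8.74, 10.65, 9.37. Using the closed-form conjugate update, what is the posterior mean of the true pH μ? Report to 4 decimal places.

9.7115

For Normal data with known variance σ², a Normal(μ₀, σ₀²) prior on μ is conjugate. Posterior precision = 1/σ₀² + n/σ²; posterior mean is the precision-weighted average of μ₀ and x̄.
Σxᵢ = 10.28 + 10.62 + 9.74 + 9.44 + 9.41 + 9.55 + 8.43 + 11.49 + 8.82 + 8.74 + 10.65 + 9.37 = 116.54, so n·x̄ = 116.54.
σ₀² = 0.77² = 0.5929, σ² = 0.78² = 0.6084; σ² + n·σ₀² = 0.6084 + 12·0.5929 = 7.7232.
Posterior mean = (μ₀/σ₀² + n·x̄/σ²)/(1/σ₀² + n/σ²) = (σ²·μ₀ + σ₀²·n·x̄)/(σ² + n·σ₀²) = (0.6084·9.71 + 0.5929·116.54)/7.7232 = 75.00413/7.7232 = 9.7115.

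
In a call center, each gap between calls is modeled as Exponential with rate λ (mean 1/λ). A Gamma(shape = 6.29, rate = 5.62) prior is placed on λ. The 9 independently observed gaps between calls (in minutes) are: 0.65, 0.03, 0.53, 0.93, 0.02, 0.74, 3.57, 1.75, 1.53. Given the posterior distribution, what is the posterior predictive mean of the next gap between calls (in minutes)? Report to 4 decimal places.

With a Gamma(shape α, rate β) prior on the exponential rate λ, the posterior after n observations with total T = Σxᵢ is Gamma(α+n, β+T).
Sum of observations T = 9.75 minutes; n = 9.
Posterior: Gamma(6.29+9, 5.62+9.75) = Gamma(15.29, 15.37).
The predictive distribution for the next observation is Lomax; its mean is β/(α−1) = 15.37/14.29 = 1.0756.

1.0756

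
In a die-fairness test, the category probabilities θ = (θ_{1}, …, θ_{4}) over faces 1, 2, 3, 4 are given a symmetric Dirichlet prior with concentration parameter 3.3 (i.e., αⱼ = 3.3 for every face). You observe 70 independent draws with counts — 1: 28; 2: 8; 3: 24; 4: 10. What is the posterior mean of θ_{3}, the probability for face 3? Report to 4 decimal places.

The Dirichlet prior is conjugate to the Multinomial likelihood: each posterior αⱼ = prior αⱼ + observed count nⱼ.
Posterior concentration: (31.3, 11.3, 27.3, 13.3), total = 83.2.
E[θ_{3}|data] = α_{3}/Σα = 27.3/83.2 = 0.3281.

0.3281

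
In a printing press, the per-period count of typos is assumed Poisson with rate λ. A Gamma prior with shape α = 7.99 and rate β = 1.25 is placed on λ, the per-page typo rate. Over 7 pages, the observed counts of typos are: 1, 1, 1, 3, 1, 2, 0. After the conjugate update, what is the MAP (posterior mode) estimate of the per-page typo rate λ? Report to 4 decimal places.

1.9382

With a Gamma(shape α, rate β) prior, the Poisson likelihood is conjugate: the posterior is Gamma(α + ΣXᵢ, β + n).
Sum of counts S = 9 over n = 7 pages.
Posterior: Gamma(α+S, β+n) = Gamma(7.99+9, 1.25+7) = Gamma(16.99, 8.25).
Mode of Gamma(α,β) for α≥1 is (α−1)/β = 15.99/8.25 = 1.9382.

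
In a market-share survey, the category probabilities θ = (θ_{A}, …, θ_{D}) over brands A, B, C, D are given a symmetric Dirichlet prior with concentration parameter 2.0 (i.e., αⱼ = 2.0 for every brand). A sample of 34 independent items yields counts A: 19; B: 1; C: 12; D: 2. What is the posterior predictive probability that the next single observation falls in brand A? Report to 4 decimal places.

0.5000

The Dirichlet prior is conjugate to the Multinomial likelihood: each posterior αⱼ = prior αⱼ + observed count nⱼ.
Posterior concentration: (21.0, 3.0, 14.0, 4.0), total = 42.0.
P(next = A | data) = α_{A}/Σα = 0.5000.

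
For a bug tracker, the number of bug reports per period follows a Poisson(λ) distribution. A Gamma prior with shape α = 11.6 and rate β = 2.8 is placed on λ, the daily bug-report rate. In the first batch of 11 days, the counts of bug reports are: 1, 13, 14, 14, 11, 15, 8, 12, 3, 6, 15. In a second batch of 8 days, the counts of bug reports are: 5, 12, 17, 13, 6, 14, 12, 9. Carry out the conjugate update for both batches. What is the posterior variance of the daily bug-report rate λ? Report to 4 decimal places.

With a Gamma(shape α, rate β) prior, the Poisson likelihood is conjugate: the posterior is Gamma(α + ΣXᵢ, β + n).
Batch 1: sum of counts S = 112 over n = 11 days.
After batch 1: Gamma(α+S, β+n) = Gamma(11.6+112, 2.8+11) = Gamma(123.6, 13.8).
Batch 2: sum of counts S = 88 over n = 8 days.
After batch 2: Gamma(α+S, β+n) = Gamma(123.6+88, 13.8+8) = Gamma(211.6, 21.8).
Var = α/β² = 211.6/21.8² = 0.4452.

0.4452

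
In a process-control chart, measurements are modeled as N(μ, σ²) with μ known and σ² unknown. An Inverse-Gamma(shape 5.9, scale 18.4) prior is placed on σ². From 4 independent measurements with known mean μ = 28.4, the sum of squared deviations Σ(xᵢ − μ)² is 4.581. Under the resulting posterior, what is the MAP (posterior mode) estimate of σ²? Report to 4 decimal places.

2.3248

With known mean μ and an Inverse-Gamma(α, β) prior on σ², the Normal likelihood is conjugate: posterior is Inv-Gamma(α + n/2, β + Σ(xᵢ−μ)²/2).
Posterior: Inv-Gamma(5.9 + 4/2, 18.4 + 4.581/2) = Inv-Gamma(7.90, 20.6905).
Mode = β/(α+1) = 20.6905/8.90 = 2.3248.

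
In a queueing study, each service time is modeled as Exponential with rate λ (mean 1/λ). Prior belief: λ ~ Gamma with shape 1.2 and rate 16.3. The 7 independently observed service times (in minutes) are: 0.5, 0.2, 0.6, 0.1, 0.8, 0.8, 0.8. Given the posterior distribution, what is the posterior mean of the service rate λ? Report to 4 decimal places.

With a Gamma(shape α, rate β) prior on the exponential rate λ, the posterior after n observations with total T = Σxᵢ is Gamma(α+n, β+T).
Sum of observations T = 3.8 minutes; n = 7.
Posterior: Gamma(1.2+7, 16.3+3.8) = Gamma(8.2, 20.1).
Posterior mean of λ = α/β = 8.2/20.1 = 0.4080.

0.4080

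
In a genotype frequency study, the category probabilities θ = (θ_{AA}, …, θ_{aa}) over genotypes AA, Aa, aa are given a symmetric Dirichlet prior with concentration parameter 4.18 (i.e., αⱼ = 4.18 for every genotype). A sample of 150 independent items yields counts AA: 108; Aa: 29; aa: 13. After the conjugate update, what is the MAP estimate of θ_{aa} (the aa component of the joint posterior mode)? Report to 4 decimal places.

The Dirichlet prior is conjugate to the Multinomial likelihood: each posterior αⱼ = prior αⱼ + observed count nⱼ.
Posterior concentration: (112.18, 33.18, 17.18), total = 162.54.
Joint mode component: (α_{aa}−1)/(Σα−K) = 16.18/159.54 = 0.1014.

0.1014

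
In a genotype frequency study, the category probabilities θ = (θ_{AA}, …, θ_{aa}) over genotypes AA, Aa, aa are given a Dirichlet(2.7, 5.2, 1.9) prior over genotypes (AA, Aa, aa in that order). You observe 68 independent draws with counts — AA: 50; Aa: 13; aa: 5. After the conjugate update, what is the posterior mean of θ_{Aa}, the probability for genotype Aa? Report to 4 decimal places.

0.2339

The Dirichlet prior is conjugate to the Multinomial likelihood: each posterior αⱼ = prior αⱼ + observed count nⱼ.
Posterior concentration: (52.7, 18.2, 6.9), total = 77.8.
E[θ_{Aa}|data] = α_{Aa}/Σα = 18.2/77.8 = 0.2339.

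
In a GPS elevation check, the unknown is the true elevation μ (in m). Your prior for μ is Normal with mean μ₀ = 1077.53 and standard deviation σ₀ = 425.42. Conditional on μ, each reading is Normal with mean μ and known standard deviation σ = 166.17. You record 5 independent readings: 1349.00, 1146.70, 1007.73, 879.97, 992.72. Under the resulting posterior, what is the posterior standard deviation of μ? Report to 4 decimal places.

73.2050

For Normal data with known variance σ², a Normal(μ₀, σ₀²) prior on μ is conjugate. Posterior precision = 1/σ₀² + n/σ²; posterior mean is the precision-weighted average of μ₀ and x̄.
σ₀² = 425.42² = 180982.1764, σ² = 166.17² = 27612.4689; σ² + n·σ₀² = 27612.4689 + 5·180982.1764 = 932523.3509.
Posterior precision = 1/σ₀² + n/σ² = 1/180982.1764 + 5/27612.4689 = (σ² + n·σ₀²)/(σ₀²σ²) = 932523.3509/(180982.1764·27612.4689); posterior variance σₙ² = σ₀²σ²/(σ² + n·σ₀²) = 180982.1764·27612.4689/932523.3509 = 5358.970060.
Posterior SD = √σₙ² = √(180982.1764·27612.4689/932523.3509) = 73.2050.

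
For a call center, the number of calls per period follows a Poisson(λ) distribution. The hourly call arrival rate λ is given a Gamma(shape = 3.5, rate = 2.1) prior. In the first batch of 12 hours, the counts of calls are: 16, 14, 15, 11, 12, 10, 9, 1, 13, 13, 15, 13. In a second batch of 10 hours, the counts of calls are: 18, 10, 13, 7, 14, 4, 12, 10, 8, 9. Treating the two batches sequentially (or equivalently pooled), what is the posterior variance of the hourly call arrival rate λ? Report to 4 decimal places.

With a Gamma(shape α, rate β) prior, the Poisson likelihood is conjugate: the posterior is Gamma(α + ΣXᵢ, β + n).
Batch 1: sum of counts S = 142 over n = 12 hours.
After batch 1: Gamma(α+S, β+n) = Gamma(3.5+142, 2.1+12) = Gamma(145.5, 14.1).
Batch 2: sum of counts S = 105 over n = 10 hours.
After batch 2: Gamma(α+S, β+n) = Gamma(145.5+105, 14.1+10) = Gamma(250.5, 24.1).
Var = α/β² = 250.5/24.1² = 0.4313.

0.4313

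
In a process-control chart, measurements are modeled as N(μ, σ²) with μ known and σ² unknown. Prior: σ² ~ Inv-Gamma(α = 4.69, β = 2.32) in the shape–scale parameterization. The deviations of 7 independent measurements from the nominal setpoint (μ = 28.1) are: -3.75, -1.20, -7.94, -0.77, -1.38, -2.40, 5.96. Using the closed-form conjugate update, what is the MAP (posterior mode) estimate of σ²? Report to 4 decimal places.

With known mean μ and an Inverse-Gamma(α, β) prior on σ², the Normal likelihood is conjugate: posterior is Inv-Gamma(α + n/2, β + Σ(xᵢ−μ)²/2).
Σ(xᵢ−μ)² = (-3.75)² + (-1.20)² + (-7.94)² + (-0.77)² + (-1.38)² + (-2.40)² + (5.96)² = 122.3250.
Posterior: Inv-Gamma(4.69 + 7/2, 2.32 + 122.3250/2) = Inv-Gamma(8.19, 63.48250).
Mode = β/(α+1) = 63.48250/9.19 = 6.9078.

6.9078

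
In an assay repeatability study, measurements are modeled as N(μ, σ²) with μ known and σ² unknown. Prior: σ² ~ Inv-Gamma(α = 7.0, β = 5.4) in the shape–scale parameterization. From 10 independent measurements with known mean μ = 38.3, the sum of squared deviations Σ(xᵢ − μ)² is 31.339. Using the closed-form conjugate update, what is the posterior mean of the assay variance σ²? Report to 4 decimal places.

1.9154

With known mean μ and an Inverse-Gamma(α, β) prior on σ², the Normal likelihood is conjugate: posterior is Inv-Gamma(α + n/2, β + Σ(xᵢ−μ)²/2).
Posterior: Inv-Gamma(7.0 + 10/2, 5.4 + 31.339/2) = Inv-Gamma(12.00, 21.0695).
E[σ²|data] = β/(α−1) = 21.0695/11.00 = 1.9154.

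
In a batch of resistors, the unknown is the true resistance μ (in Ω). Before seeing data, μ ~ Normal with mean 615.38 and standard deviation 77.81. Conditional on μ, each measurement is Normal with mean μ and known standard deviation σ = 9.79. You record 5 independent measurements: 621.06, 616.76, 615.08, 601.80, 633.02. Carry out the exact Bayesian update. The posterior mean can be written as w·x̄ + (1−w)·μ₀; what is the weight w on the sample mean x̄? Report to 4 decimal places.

0.9968

For Normal data with known variance σ², a Normal(μ₀, σ₀²) prior on μ is conjugate. Posterior precision = 1/σ₀² + n/σ²; posterior mean is the precision-weighted average of μ₀ and x̄.
σ₀² = 77.81² = 6054.3961, σ² = 9.79² = 95.8441. Prior precision 1/σ₀² = 1/6054.3961; data precision n/σ² = 5/95.8441.
w = (n/σ²)/(1/σ₀² + n/σ²) = n·σ₀²/(σ² + n·σ₀²) = 5·6054.3961/(95.8441 + 5·6054.3961) = 30271.9805/30367.8246 = 0.9968.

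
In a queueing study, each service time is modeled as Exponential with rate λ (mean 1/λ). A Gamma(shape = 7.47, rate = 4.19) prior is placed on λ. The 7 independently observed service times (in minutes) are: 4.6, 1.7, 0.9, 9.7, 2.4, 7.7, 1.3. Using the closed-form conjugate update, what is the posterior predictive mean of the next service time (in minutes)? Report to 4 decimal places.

2.4120

With a Gamma(shape α, rate β) prior on the exponential rate λ, the posterior after n observations with total T = Σxᵢ is Gamma(α+n, β+T).
Sum of observations T = 28.3 minutes; n = 7.
Posterior: Gamma(7.47+7, 4.19+28.3) = Gamma(14.47, 32.49).
The predictive distribution for the next observation is Lomax; its mean is β/(α−1) = 32.49/13.47 = 2.4120.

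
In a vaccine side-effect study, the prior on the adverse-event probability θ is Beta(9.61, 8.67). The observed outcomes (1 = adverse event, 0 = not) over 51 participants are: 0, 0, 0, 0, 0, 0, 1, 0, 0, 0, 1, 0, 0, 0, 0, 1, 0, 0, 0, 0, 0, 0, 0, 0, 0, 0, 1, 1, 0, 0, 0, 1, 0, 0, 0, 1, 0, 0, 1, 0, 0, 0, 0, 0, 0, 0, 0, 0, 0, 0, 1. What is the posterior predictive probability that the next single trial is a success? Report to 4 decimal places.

0.2686

The Beta prior is conjugate to a Binomial/Bernoulli likelihood; the update adds successes to α and failures to β.
Posterior: Beta(α+k, β+n−k) = Beta(9.61+9, 8.67+42) = Beta(18.61, 50.67).
For a single future Bernoulli trial, P(success | data) = α/(α+β) = 0.2686.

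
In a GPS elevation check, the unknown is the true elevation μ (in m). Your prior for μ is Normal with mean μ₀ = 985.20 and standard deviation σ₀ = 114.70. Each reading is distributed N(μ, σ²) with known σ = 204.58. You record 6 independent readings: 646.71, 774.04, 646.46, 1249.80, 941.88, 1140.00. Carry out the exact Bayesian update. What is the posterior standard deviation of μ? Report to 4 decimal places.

For Normal data with known variance σ², a Normal(μ₀, σ₀²) prior on μ is conjugate. Posterior precision = 1/σ₀² + n/σ²; posterior mean is the precision-weighted average of μ₀ and x̄.
σ₀² = 114.70² = 13156.09, σ² = 204.58² = 41852.9764; σ² + n·σ₀² = 41852.9764 + 6·13156.09 = 120789.5164.
Posterior precision = 1/σ₀² + n/σ² = 1/13156.09 + 6/41852.9764 = (σ² + n·σ₀²)/(σ₀²σ²) = 120789.5164/(13156.09·41852.9764); posterior variance σₙ² = σ₀²σ²/(σ² + n·σ₀²) = 13156.09·41852.9764/120789.5164 = 4558.520811.
Posterior SD = √σₙ² = √(13156.09·41852.9764/120789.5164) = 67.5168.

67.5168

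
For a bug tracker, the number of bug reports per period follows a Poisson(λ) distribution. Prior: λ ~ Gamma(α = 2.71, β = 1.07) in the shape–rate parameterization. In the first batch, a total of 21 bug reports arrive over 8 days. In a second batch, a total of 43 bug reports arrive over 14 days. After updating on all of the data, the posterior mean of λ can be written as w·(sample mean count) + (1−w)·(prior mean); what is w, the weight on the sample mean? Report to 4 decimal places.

0.9536

With a Gamma(shape α, rate β) prior, the Poisson likelihood is conjugate: the posterior is Gamma(α + ΣXᵢ, β + n).
Total number of days: n = 8 + 14 = 22.
Posterior mean = (α₀+S)/(β₀+n) = [n/(β₀+n)]·(S/n) + [β₀/(β₀+n)]·(α₀/β₀), so only n and β₀ enter the weight.
Weight on data w = n/(β₀+n) = 22/(1.07+22) = 22/23.07 = 0.9536.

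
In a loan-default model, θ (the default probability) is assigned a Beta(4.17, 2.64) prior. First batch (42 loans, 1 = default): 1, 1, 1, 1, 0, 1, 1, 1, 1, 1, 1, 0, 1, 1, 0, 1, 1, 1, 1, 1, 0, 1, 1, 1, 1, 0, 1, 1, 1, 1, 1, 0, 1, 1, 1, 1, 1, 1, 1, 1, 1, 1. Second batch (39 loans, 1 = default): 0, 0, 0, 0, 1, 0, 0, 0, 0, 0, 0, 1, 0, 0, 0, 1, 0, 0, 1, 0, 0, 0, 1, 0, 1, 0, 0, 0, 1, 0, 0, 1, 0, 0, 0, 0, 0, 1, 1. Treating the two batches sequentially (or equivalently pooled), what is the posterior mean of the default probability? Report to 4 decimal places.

0.5713

The Beta prior is conjugate to a Binomial/Bernoulli likelihood; the update adds successes to α and failures to β.
After batch 1: Beta(4.17+36, 2.64+6) = Beta(40.17, 8.64).
After batch 2: Beta(40.17+10, 8.64+29) = Beta(50.17, 37.64).
Posterior mean = α/(α+β) = 50.17/87.81 = 0.5713.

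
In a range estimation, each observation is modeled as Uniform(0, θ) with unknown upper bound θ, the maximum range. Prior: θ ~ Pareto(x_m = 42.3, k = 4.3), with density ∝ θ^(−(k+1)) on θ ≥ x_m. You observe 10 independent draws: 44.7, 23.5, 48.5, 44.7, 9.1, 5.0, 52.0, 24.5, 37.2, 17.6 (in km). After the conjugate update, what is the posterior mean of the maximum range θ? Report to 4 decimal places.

55.9098

A Pareto(scale x_m, shape k) prior on the upper bound θ of Uniform(0, θ) is conjugate: posterior is Pareto(max(x_m, max xᵢ), k + n).
Sample maximum = 52.0; prior scale x_m = 42.3 → posterior scale = max = 52.0.
Posterior shape = 4.3 + 10 = 14.3.
E[θ|data] = k·x_m/(k−1) = 14.3·52.0/13.3 = 55.9098.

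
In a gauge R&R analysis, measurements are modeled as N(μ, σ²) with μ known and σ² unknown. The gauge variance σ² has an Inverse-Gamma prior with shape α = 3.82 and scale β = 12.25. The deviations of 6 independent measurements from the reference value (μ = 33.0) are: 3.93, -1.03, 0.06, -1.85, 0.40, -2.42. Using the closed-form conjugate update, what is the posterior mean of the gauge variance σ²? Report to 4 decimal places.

With known mean μ and an Inverse-Gamma(α, β) prior on σ², the Normal likelihood is conjugate: posterior is Inv-Gamma(α + n/2, β + Σ(xᵢ−μ)²/2).
Σ(xᵢ−μ)² = (3.93)² + (-1.03)² + (0.06)² + (-1.85)² + (0.40)² + (-2.42)² = 25.9483.
Posterior: Inv-Gamma(3.82 + 6/2, 12.25 + 25.9483/2) = Inv-Gamma(6.82, 25.22415).
E[σ²|data] = β/(α−1) = 25.22415/5.82 = 4.3340.

4.3340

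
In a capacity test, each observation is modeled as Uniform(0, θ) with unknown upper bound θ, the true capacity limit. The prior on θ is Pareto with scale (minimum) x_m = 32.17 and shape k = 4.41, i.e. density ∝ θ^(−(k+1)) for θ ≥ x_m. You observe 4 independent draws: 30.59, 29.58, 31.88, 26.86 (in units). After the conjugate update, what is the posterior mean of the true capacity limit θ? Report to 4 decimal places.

A Pareto(scale x_m, shape k) prior on the upper bound θ of Uniform(0, θ) is conjugate: posterior is Pareto(max(x_m, max xᵢ), k + n).
Sample maximum = 31.88; prior scale x_m = 32.17 → posterior scale = max = 32.17.
Posterior shape = 4.41 + 4 = 8.41.
E[θ|data] = k·x_m/(k−1) = 8.41·32.17/7.41 = 36.5114.

36.5114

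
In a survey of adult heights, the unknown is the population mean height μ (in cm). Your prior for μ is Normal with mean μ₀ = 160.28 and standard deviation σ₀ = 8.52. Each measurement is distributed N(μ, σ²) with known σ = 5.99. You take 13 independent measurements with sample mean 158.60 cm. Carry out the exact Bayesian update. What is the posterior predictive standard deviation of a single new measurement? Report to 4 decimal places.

6.2080

For Normal data with known variance σ², a Normal(μ₀, σ₀²) prior on μ is conjugate. Posterior precision = 1/σ₀² + n/σ²; posterior mean is the precision-weighted average of μ₀ and x̄.
σ₀² = 8.52² = 72.5904, σ² = 5.99² = 35.8801; σ² + n·σ₀² = 35.8801 + 13·72.5904 = 979.5553.
Posterior precision = 1/σ₀² + n/σ² = 1/72.5904 + 13/35.8801 = (σ² + n·σ₀²)/(σ₀²σ²) = 979.5553/(72.5904·35.8801); posterior variance σₙ² = σ₀²σ²/(σ² + n·σ₀²) = 72.5904·35.8801/979.5553 = 2.658911.
Predictive variance for one new observation = σₙ² + σ² = 72.5904·35.8801/979.5553 + 35.8801 = σ²·(σ₀² + 979.5553)/979.5553 = 35.8801·1052.1457/979.5553 = 38.539011; SD = √(35.8801·1052.1457/979.5553) = 6.2080.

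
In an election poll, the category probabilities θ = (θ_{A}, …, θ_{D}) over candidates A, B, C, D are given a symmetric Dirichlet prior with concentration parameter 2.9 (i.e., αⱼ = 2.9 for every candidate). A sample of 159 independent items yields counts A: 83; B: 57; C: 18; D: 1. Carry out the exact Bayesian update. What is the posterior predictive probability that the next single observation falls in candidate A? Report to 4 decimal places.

The Dirichlet prior is conjugate to the Multinomial likelihood: each posterior αⱼ = prior αⱼ + observed count nⱼ.
Posterior concentration: (85.9, 59.9, 20.9, 3.9), total = 170.6.
P(next = A | data) = α_{A}/Σα = 0.5035.

0.5035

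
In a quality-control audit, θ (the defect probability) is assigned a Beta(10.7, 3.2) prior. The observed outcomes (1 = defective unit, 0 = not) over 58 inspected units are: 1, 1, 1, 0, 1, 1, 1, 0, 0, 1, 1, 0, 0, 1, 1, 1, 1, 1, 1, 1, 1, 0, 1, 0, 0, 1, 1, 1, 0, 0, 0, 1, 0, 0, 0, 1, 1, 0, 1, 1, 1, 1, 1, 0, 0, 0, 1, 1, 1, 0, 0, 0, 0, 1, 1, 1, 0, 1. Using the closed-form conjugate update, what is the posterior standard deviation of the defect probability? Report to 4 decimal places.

The Beta prior is conjugate to a Binomial/Bernoulli likelihood; the update adds successes to α and failures to β.
Posterior: Beta(α+k, β+n−k) = Beta(10.7+35, 3.2+23) = Beta(45.7, 26.2).
Var = αβ/((α+β)²(α+β+1)) = 45.7·26.2/(71.9²·72.9) = 0.00317711; SD = √0.00317711 = 0.0564.

0.0564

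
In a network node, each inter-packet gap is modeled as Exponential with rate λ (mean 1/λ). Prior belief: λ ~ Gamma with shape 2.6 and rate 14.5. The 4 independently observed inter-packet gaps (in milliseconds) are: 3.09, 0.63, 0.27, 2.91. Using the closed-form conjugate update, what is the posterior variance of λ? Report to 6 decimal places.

0.014412

With a Gamma(shape α, rate β) prior on the exponential rate λ, the posterior after n observations with total T = Σxᵢ is Gamma(α+n, β+T).
Sum of observations T = 6.90 milliseconds; n = 4.
Posterior: Gamma(2.6+4, 14.5+6.90) = Gamma(6.6, 21.40).
Var = α/β² = 0.014412.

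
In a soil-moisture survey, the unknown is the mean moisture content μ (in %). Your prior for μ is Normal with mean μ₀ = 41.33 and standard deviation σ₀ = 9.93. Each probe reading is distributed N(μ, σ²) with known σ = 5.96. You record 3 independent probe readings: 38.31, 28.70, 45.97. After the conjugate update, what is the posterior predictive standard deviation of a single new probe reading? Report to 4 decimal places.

For Normal data with known variance σ², a Normal(μ₀, σ₀²) prior on μ is conjugate. Posterior precision = 1/σ₀² + n/σ²; posterior mean is the precision-weighted average of μ₀ and x̄.
σ₀² = 9.93² = 98.6049, σ² = 5.96² = 35.5216; σ² + n·σ₀² = 35.5216 + 3·98.6049 = 331.3363.
Posterior precision = 1/σ₀² + n/σ² = 1/98.6049 + 3/35.5216 = (σ² + n·σ₀²)/(σ₀²σ²) = 331.3363/(98.6049·35.5216); posterior variance σₙ² = σ₀²σ²/(σ² + n·σ₀²) = 98.6049·35.5216/331.3363 = 10.571144.
Predictive variance for one new observation = σₙ² + σ² = 98.6049·35.5216/331.3363 + 35.5216 = σ²·(σ₀² + 331.3363)/331.3363 = 35.5216·429.9412/331.3363 = 46.092744; SD = √(35.5216·429.9412/331.3363) = 6.7892.

6.7892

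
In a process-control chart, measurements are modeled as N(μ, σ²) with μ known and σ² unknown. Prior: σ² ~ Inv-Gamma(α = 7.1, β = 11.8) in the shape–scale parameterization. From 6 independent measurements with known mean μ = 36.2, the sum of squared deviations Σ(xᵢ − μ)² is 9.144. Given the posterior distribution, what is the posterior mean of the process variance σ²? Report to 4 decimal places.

1.7991

With known mean μ and an Inverse-Gamma(α, β) prior on σ², the Normal likelihood is conjugate: posterior is Inv-Gamma(α + n/2, β + Σ(xᵢ−μ)²/2).
Posterior: Inv-Gamma(7.1 + 6/2, 11.8 + 9.144/2) = Inv-Gamma(10.10, 16.3720).
E[σ²|data] = β/(α−1) = 16.3720/9.10 = 1.7991.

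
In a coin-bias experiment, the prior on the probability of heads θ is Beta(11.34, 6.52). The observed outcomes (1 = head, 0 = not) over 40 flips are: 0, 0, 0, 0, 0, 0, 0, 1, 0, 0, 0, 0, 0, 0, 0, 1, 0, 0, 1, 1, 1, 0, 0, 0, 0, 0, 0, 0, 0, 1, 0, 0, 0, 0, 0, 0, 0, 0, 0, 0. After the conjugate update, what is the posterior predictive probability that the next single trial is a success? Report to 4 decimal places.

0.2997

The Beta prior is conjugate to a Binomial/Bernoulli likelihood; the update adds successes to α and failures to β.
Posterior: Beta(α+k, β+n−k) = Beta(11.34+6, 6.52+34) = Beta(17.34, 40.52).
For a single future Bernoulli trial, P(success | data) = α/(α+β) = 0.2997.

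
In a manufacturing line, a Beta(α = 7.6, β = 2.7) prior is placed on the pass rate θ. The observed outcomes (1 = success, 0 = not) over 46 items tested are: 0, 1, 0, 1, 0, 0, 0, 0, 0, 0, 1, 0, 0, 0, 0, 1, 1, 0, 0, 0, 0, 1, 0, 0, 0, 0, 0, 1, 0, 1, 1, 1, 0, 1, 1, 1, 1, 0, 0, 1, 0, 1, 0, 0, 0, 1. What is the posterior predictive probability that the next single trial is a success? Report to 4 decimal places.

The Beta prior is conjugate to a Binomial/Bernoulli likelihood; the update adds successes to α and failures to β.
Posterior: Beta(α+k, β+n−k) = Beta(7.6+17, 2.7+29) = Beta(24.6, 31.7).
For a single future Bernoulli trial, P(success | data) = α/(α+β) = 0.4369.

0.4369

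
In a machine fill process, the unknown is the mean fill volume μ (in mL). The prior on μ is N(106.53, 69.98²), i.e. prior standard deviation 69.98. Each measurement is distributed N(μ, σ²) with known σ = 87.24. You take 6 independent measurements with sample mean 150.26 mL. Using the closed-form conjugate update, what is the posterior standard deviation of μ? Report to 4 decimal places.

31.7412

For Normal data with known variance σ², a Normal(μ₀, σ₀²) prior on μ is conjugate. Posterior precision = 1/σ₀² + n/σ²; posterior mean is the precision-weighted average of μ₀ and x̄.
σ₀² = 69.98² = 4897.2004, σ² = 87.24² = 7610.8176; σ² + n·σ₀² = 7610.8176 + 6·4897.2004 = 36994.02.
Posterior precision = 1/σ₀² + n/σ² = 1/4897.2004 + 6/7610.8176 = (σ² + n·σ₀²)/(σ₀²σ²) = 36994.02/(4897.2004·7610.8176); posterior variance σₙ² = σ₀²σ²/(σ² + n·σ₀²) = 4897.2004·7610.8176/36994.02 = 1007.506051.
Posterior SD = √σₙ² = √(4897.2004·7610.8176/36994.02) = 31.7412.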